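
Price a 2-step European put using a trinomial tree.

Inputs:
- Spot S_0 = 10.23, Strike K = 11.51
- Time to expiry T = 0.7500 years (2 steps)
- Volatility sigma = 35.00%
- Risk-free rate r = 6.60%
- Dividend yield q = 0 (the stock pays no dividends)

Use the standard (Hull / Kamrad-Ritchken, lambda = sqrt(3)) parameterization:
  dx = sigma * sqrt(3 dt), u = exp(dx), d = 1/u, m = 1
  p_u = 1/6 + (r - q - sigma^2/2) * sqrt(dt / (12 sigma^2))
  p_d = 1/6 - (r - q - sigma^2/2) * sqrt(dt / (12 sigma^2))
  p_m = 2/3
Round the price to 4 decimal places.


dt = T/N = 0.375000; dx = sigma*sqrt(3*dt) = 0.371231
u = exp(dx) = 1.449518; d = 1/u = 0.689885
p_u = 0.169066, p_m = 0.666667, p_d = 0.164268
Discount per step: exp(-r*dt) = 0.975554
Stock lattice S(k, j) with j the centered position index:
  k=0: S(0,+0) = 10.2300
  k=1: S(1,-1) = 7.0575; S(1,+0) = 10.2300; S(1,+1) = 14.8286
  k=2: S(2,-2) = 4.8689; S(2,-1) = 7.0575; S(2,+0) = 10.2300; S(2,+1) = 14.8286; S(2,+2) = 21.4943
Terminal payoffs V(N, j) = max(K - S_T, 0):
  V(2,-2) = 6.641127; V(2,-1) = 4.452481; V(2,+0) = 1.280000; V(2,+1) = 0.000000; V(2,+2) = 0.000000
Backward induction: V(k, j) = exp(-r*dt) * [p_u * V(k+1, j+1) + p_m * V(k+1, j) + p_d * V(k+1, j-1)]
  V(1,-1) = exp(-r*dt) * [p_u*1.280000 + p_m*4.452481 + p_d*6.641127] = 4.171123
  V(1,+0) = exp(-r*dt) * [p_u*0.000000 + p_m*1.280000 + p_d*4.452481] = 1.545991
  V(1,+1) = exp(-r*dt) * [p_u*0.000000 + p_m*0.000000 + p_d*1.280000] = 0.205122
  V(0,+0) = exp(-r*dt) * [p_u*0.205122 + p_m*1.545991 + p_d*4.171123] = 1.707726

Answer: Price = V(0,0) = 1.7077


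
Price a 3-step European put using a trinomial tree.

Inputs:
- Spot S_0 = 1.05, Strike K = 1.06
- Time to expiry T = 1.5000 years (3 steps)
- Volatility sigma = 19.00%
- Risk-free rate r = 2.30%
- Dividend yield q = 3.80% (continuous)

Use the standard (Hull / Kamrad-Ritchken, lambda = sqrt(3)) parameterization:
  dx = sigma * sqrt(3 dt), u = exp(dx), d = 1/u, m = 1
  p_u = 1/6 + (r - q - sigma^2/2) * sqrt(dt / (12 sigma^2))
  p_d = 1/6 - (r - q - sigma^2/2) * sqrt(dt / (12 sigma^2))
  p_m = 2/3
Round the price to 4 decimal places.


dt = T/N = 0.500000; dx = sigma*sqrt(3*dt) = 0.232702
u = exp(dx) = 1.262005; d = 1/u = 0.792390
p_u = 0.131160, p_m = 0.666667, p_d = 0.202174
Discount per step: exp(-r*dt) = 0.988566
Stock lattice S(k, j) with j the centered position index:
  k=0: S(0,+0) = 1.0500
  k=1: S(1,-1) = 0.8320; S(1,+0) = 1.0500; S(1,+1) = 1.3251
  k=2: S(2,-2) = 0.6593; S(2,-1) = 0.8320; S(2,+0) = 1.0500; S(2,+1) = 1.3251; S(2,+2) = 1.6723
  k=3: S(3,-3) = 0.5224; S(3,-2) = 0.6593; S(3,-1) = 0.8320; S(3,+0) = 1.0500; S(3,+1) = 1.3251; S(3,+2) = 1.6723; S(3,+3) = 2.1104
Terminal payoffs V(N, j) = max(K - S_T, 0):
  V(3,-3) = 0.537596; V(3,-2) = 0.400724; V(3,-1) = 0.227990; V(3,+0) = 0.010000; V(3,+1) = 0.000000; V(3,+2) = 0.000000; V(3,+3) = 0.000000
Backward induction: V(k, j) = exp(-r*dt) * [p_u * V(k+1, j+1) + p_m * V(k+1, j) + p_d * V(k+1, j-1)]
  V(2,-2) = exp(-r*dt) * [p_u*0.227990 + p_m*0.400724 + p_d*0.537596] = 0.401101
  V(2,-1) = exp(-r*dt) * [p_u*0.010000 + p_m*0.227990 + p_d*0.400724] = 0.231642
  V(2,+0) = exp(-r*dt) * [p_u*0.000000 + p_m*0.010000 + p_d*0.227990] = 0.052157
  V(2,+1) = exp(-r*dt) * [p_u*0.000000 + p_m*0.000000 + p_d*0.010000] = 0.001999
  V(2,+2) = exp(-r*dt) * [p_u*0.000000 + p_m*0.000000 + p_d*0.000000] = 0.000000
  V(1,-1) = exp(-r*dt) * [p_u*0.052157 + p_m*0.231642 + p_d*0.401101] = 0.239590
  V(1,+0) = exp(-r*dt) * [p_u*0.001999 + p_m*0.052157 + p_d*0.231642] = 0.080929
  V(1,+1) = exp(-r*dt) * [p_u*0.000000 + p_m*0.001999 + p_d*0.052157] = 0.011741
  V(0,+0) = exp(-r*dt) * [p_u*0.011741 + p_m*0.080929 + p_d*0.239590] = 0.102743

Answer: Price = V(0,0) = 0.1027


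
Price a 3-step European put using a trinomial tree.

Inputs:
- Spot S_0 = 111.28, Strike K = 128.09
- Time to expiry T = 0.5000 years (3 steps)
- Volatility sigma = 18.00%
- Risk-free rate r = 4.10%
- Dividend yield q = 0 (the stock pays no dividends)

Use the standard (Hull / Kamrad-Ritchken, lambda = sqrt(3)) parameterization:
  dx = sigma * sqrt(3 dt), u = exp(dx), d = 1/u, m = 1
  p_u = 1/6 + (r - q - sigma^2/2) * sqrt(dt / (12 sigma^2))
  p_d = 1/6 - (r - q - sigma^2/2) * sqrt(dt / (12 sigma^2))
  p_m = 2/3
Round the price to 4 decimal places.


dt = T/N = 0.166667; dx = sigma*sqrt(3*dt) = 0.127279
u = exp(dx) = 1.135734; d = 1/u = 0.880488
p_u = 0.182904, p_m = 0.666667, p_d = 0.150429
Discount per step: exp(-r*dt) = 0.993190
Stock lattice S(k, j) with j the centered position index:
  k=0: S(0,+0) = 111.2800
  k=1: S(1,-1) = 97.9807; S(1,+0) = 111.2800; S(1,+1) = 126.3845
  k=2: S(2,-2) = 86.2708; S(2,-1) = 97.9807; S(2,+0) = 111.2800; S(2,+1) = 126.3845; S(2,+2) = 143.5392
  k=3: S(3,-3) = 75.9604; S(3,-2) = 86.2708; S(3,-1) = 97.9807; S(3,+0) = 111.2800; S(3,+1) = 126.3845; S(3,+2) = 143.5392; S(3,+3) = 163.0223
Terminal payoffs V(N, j) = max(K - S_T, 0):
  V(3,-3) = 52.129620; V(3,-2) = 41.819207; V(3,-1) = 30.109319; V(3,+0) = 16.810000; V(3,+1) = 1.705510; V(3,+2) = 0.000000; V(3,+3) = 0.000000
Backward induction: V(k, j) = exp(-r*dt) * [p_u * V(k+1, j+1) + p_m * V(k+1, j) + p_d * V(k+1, j-1)]
  V(2,-2) = exp(-r*dt) * [p_u*30.109319 + p_m*41.819207 + p_d*52.129620] = 40.947645
  V(2,-1) = exp(-r*dt) * [p_u*16.810000 + p_m*30.109319 + p_d*41.819207] = 29.237856
  V(2,+0) = exp(-r*dt) * [p_u*1.705510 + p_m*16.810000 + p_d*30.109319] = 15.938651
  V(2,+1) = exp(-r*dt) * [p_u*0.000000 + p_m*1.705510 + p_d*16.810000] = 3.640761
  V(2,+2) = exp(-r*dt) * [p_u*0.000000 + p_m*0.000000 + p_d*1.705510] = 0.254812
  V(1,-1) = exp(-r*dt) * [p_u*15.938651 + p_m*29.237856 + p_d*40.947645] = 28.372334
  V(1,+0) = exp(-r*dt) * [p_u*3.640761 + p_m*15.938651 + p_d*29.237856] = 15.583061
  V(1,+1) = exp(-r*dt) * [p_u*0.254812 + p_m*3.640761 + p_d*15.938651] = 4.838247
  V(0,+0) = exp(-r*dt) * [p_u*4.838247 + p_m*15.583061 + p_d*28.372334] = 15.435836

Answer: Price = V(0,0) = 15.4358


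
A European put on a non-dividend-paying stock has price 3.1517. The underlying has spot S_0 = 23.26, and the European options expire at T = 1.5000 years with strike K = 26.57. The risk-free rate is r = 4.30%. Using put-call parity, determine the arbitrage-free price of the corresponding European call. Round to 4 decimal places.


Answer: Call price = 1.5014

Derivation:
Put-call parity: C - P = S_0 * exp(-qT) - K * exp(-rT).
S_0 * exp(-qT) = 23.2600 * 1.00000000 = 23.26000000
K * exp(-rT) = 26.5700 * 0.93753611 = 24.91033456
C = P + S*exp(-qT) - K*exp(-rT)
C = 3.1517 + 23.26000000 - 24.91033456 = 1.5014


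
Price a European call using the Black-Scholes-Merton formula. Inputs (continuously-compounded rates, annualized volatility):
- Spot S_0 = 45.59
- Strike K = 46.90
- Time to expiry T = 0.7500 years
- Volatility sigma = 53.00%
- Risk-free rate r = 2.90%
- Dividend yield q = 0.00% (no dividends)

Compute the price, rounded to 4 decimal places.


d1 = (ln(S/K) + (r - q + 0.5*sigma^2) * T) / (sigma * sqrt(T)) = 0.21516258
d2 = d1 - sigma * sqrt(T) = -0.24383088
exp(-rT) = 0.97848483; exp(-qT) = 1.00000000
C = S_0 * exp(-qT) * N(d1) - K * exp(-rT) * N(d2)
N(d1) = 0.58517972; N(d2) = 0.40368090
C = 45.5900 * 1.00000000 * 0.58517972 - 46.9000 * 0.97848483 * 0.40368090 = 8.1530

Answer: Price = 8.1530


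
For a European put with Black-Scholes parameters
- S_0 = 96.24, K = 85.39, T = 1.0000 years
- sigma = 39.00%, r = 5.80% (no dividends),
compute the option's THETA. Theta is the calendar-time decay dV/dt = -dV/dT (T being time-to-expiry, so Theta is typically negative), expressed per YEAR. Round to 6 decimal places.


d1 = 0.6504258301; d2 = 0.2604258301
phi(d1) = 0.3228829474; exp(-qT) = 1.0000000000; exp(-rT) = 0.9436499474
Theta = -S*exp(-qT)*phi(d1)*sigma/(2*sqrt(T)) + r*K*exp(-rT)*N(-d2) - q*S*exp(-qT)*N(-d1)
N(-d1) = 0.2577085985; N(-d2) = 0.3972676603; sqrt(T) = 1.0000000000
Term 1 = -96.2400 * 1.0000000000 * 0.3228829474 * 0.3900 / (2 * 1.0000000000) = -6.0594796973
Term 2 = 0.0580 * 85.3900 * 0.9436499474 * 0.3972676603 = 1.8566461432
Term 3 = 0 (no dividend yield, q = 0)
Theta = -6.0594796973 + (1.8566461432) + (0.0000000000) = -4.202834

Answer: Theta = -4.202834


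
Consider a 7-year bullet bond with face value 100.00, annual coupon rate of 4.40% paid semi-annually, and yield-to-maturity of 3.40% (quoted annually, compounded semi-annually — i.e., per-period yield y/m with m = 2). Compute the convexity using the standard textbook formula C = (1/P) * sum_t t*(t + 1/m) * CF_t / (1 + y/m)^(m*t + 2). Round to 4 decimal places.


Coupon per period c = face * coupon_rate / m = 2.200000
Periods per year m = 2; per-period yield y/m = 0.017000
Number of cashflows N = 14
Cashflows (t years, CF_t, discount factor 1/(1+y/m)^(m*t), PV):
  t = 0.5000: CF_t = 2.200000, DF = 0.983284, PV = 2.163225
  t = 1.0000: CF_t = 2.200000, DF = 0.966848, PV = 2.127065
  t = 1.5000: CF_t = 2.200000, DF = 0.950686, PV = 2.091509
  t = 2.0000: CF_t = 2.200000, DF = 0.934795, PV = 2.056548
  t = 2.5000: CF_t = 2.200000, DF = 0.919169, PV = 2.022171
  t = 3.0000: CF_t = 2.200000, DF = 0.903804, PV = 1.988369
  t = 3.5000: CF_t = 2.200000, DF = 0.888696, PV = 1.955132
  t = 4.0000: CF_t = 2.200000, DF = 0.873841, PV = 1.922450
  t = 4.5000: CF_t = 2.200000, DF = 0.859234, PV = 1.890315
  t = 5.0000: CF_t = 2.200000, DF = 0.844871, PV = 1.858716
  t = 5.5000: CF_t = 2.200000, DF = 0.830748, PV = 1.827646
  t = 6.0000: CF_t = 2.200000, DF = 0.816862, PV = 1.797096
  t = 6.5000: CF_t = 2.200000, DF = 0.803207, PV = 1.767056
  t = 7.0000: CF_t = 102.200000, DF = 0.789781, PV = 80.715614
Price P = sum_t PV_t = 106.182913
Convexity numerator sum_t t*(t + 1/m) * CF_t / (1+y/m)^(m*t + 2):
  t = 0.5000: term = 1.045755
  t = 1.0000: term = 3.084822
  t = 1.5000: term = 6.066514
  t = 2.0000: term = 9.941845
  t = 2.5000: term = 14.663488
  t = 3.0000: term = 20.185725
  t = 3.5000: term = 26.464405
  t = 4.0000: term = 33.456897
  t = 4.5000: term = 41.122046
  t = 5.0000: term = 49.420136
  t = 5.5000: term = 58.312845
  t = 6.0000: term = 67.763206
  t = 6.5000: term = 77.735569
  t = 7.0000: term = 4097.084795
Convexity = (1/P) * sum = 4506.348049 / 106.182913 = 42.439484

Answer: Convexity = 42.4395


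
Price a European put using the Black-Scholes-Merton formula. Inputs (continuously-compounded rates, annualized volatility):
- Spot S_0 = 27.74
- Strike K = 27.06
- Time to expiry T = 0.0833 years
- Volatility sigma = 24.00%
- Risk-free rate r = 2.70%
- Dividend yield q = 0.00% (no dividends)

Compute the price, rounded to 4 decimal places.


d1 = (ln(S/K) + (r - q + 0.5*sigma^2) * T) / (sigma * sqrt(T)) = 0.42540362
d2 = d1 - sigma * sqrt(T) = 0.35613544
exp(-rT) = 0.99775343; exp(-qT) = 1.00000000
P = K * exp(-rT) * N(-d2) - S_0 * exp(-qT) * N(-d1)
N(-d1) = 0.33527123; N(-d2) = 0.36086957
P = 27.0600 * 0.99775343 * 0.36086957 - 27.7400 * 1.00000000 * 0.33527123 = 0.4428

Answer: Price = 0.4428


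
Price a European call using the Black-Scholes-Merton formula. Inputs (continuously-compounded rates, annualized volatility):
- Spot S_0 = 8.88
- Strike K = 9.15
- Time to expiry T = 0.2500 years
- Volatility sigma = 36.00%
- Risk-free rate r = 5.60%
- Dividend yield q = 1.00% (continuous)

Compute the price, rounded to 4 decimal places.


Answer: Price = 0.5620

Derivation:
d1 = (ln(S/K) + (r - q + 0.5*sigma^2) * T) / (sigma * sqrt(T)) = -0.01251290
d2 = d1 - sigma * sqrt(T) = -0.19251290
exp(-rT) = 0.98609754; exp(-qT) = 0.99750312
C = S_0 * exp(-qT) * N(d1) - K * exp(-rT) * N(d2)
N(d1) = 0.49500820; N(d2) = 0.42367023
C = 8.8800 * 0.99750312 * 0.49500820 - 9.1500 * 0.98609754 * 0.42367023 = 0.5620


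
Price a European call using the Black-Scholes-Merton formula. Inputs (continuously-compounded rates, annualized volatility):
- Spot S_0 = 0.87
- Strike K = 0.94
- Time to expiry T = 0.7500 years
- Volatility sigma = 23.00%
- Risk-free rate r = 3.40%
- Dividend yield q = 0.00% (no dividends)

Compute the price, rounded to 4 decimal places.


Answer: Price = 0.0501

Derivation:
d1 = (ln(S/K) + (r - q + 0.5*sigma^2) * T) / (sigma * sqrt(T)) = -0.16090081
d2 = d1 - sigma * sqrt(T) = -0.36008665
exp(-rT) = 0.97482238; exp(-qT) = 1.00000000
C = S_0 * exp(-qT) * N(d1) - K * exp(-rT) * N(d2)
N(d1) = 0.43608576; N(d2) = 0.35939117
C = 0.8700 * 1.00000000 * 0.43608576 - 0.9400 * 0.97482238 * 0.35939117 = 0.0501


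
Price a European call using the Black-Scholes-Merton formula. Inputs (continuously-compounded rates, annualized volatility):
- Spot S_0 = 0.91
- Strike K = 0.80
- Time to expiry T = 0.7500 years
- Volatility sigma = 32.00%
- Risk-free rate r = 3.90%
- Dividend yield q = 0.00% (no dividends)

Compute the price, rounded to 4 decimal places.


Answer: Price = 0.1741

Derivation:
d1 = (ln(S/K) + (r - q + 0.5*sigma^2) * T) / (sigma * sqrt(T)) = 0.70899649
d2 = d1 - sigma * sqrt(T) = 0.43186836
exp(-rT) = 0.97117364; exp(-qT) = 1.00000000
C = S_0 * exp(-qT) * N(d1) - K * exp(-rT) * N(d2)
N(d1) = 0.76083667; N(d2) = 0.66708146
C = 0.9100 * 1.00000000 * 0.76083667 - 0.8000 * 0.97117364 * 0.66708146 = 0.1741


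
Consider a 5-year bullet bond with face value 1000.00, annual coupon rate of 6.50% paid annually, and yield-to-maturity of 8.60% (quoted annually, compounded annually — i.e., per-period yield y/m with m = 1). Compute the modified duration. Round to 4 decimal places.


Coupon per period c = face * coupon_rate / m = 65.000000
Periods per year m = 1; per-period yield y/m = 0.086000
Number of cashflows N = 5
Cashflows (t years, CF_t, discount factor 1/(1+y/m)^(m*t), PV):
  t = 1.0000: CF_t = 65.000000, DF = 0.920810, PV = 59.852670
  t = 2.0000: CF_t = 65.000000, DF = 0.847892, PV = 55.112956
  t = 3.0000: CF_t = 65.000000, DF = 0.780747, PV = 50.748578
  t = 4.0000: CF_t = 65.000000, DF = 0.718920, PV = 46.729814
  t = 5.0000: CF_t = 1065.000000, DF = 0.661989, PV = 705.018449
Price P = sum_t PV_t = 917.462468
First compute Macaulay numerator sum_t t * PV_t:
  t * PV_t at t = 1.0000: 59.852670
  t * PV_t at t = 2.0000: 110.225912
  t * PV_t at t = 3.0000: 152.245735
  t * PV_t at t = 4.0000: 186.919257
  t * PV_t at t = 5.0000: 3525.092243
Macaulay duration D = 4034.335818 / 917.462468 = 4.397276
Modified duration = D / (1 + y/m) = 4.397276 / (1 + 0.086000) = 4.049057

Answer: Modified duration = 4.0491


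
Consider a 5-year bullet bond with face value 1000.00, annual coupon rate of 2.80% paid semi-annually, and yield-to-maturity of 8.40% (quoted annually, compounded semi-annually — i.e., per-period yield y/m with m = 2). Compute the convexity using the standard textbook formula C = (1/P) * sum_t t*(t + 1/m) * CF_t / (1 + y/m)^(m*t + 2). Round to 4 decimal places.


Coupon per period c = face * coupon_rate / m = 14.000000
Periods per year m = 2; per-period yield y/m = 0.042000
Number of cashflows N = 10
Cashflows (t years, CF_t, discount factor 1/(1+y/m)^(m*t), PV):
  t = 0.5000: CF_t = 14.000000, DF = 0.959693, PV = 13.435701
  t = 1.0000: CF_t = 14.000000, DF = 0.921010, PV = 12.894146
  t = 1.5000: CF_t = 14.000000, DF = 0.883887, PV = 12.374421
  t = 2.0000: CF_t = 14.000000, DF = 0.848260, PV = 11.875644
  t = 2.5000: CF_t = 14.000000, DF = 0.814069, PV = 11.396971
  t = 3.0000: CF_t = 14.000000, DF = 0.781257, PV = 10.937592
  t = 3.5000: CF_t = 14.000000, DF = 0.749766, PV = 10.496729
  t = 4.0000: CF_t = 14.000000, DF = 0.719545, PV = 10.073637
  t = 4.5000: CF_t = 14.000000, DF = 0.690543, PV = 9.667598
  t = 5.0000: CF_t = 1014.000000, DF = 0.662709, PV = 671.986836
Price P = sum_t PV_t = 775.139274
Convexity numerator sum_t t*(t + 1/m) * CF_t / (1+y/m)^(m*t + 2):
  t = 0.5000: term = 6.187210
  t = 1.0000: term = 17.813466
  t = 1.5000: term = 34.190913
  t = 2.0000: term = 54.687960
  t = 2.5000: term = 78.725471
  t = 3.0000: term = 105.773185
  t = 3.5000: term = 135.346366
  t = 4.0000: term = 167.002646
  t = 4.5000: term = 200.339066
  t = 5.0000: term = 17019.939864
Convexity = (1/P) * sum = 17820.006147 / 775.139274 = 22.989425

Answer: Convexity = 22.9894


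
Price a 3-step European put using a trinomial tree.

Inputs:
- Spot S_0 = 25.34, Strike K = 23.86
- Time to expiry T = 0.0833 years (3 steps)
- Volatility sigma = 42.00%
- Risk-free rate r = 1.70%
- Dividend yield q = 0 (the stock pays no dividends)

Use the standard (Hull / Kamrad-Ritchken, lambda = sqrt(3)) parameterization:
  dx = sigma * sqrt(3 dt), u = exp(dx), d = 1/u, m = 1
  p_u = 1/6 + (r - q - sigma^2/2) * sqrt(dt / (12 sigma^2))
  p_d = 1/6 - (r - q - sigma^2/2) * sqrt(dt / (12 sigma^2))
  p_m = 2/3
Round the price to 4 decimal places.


Answer: Price = V(0,0) = 0.6253

Derivation:
dt = T/N = 0.027767; dx = sigma*sqrt(3*dt) = 0.121219
u = exp(dx) = 1.128872; d = 1/u = 0.885840
p_u = 0.158512, p_m = 0.666667, p_d = 0.174821
Discount per step: exp(-r*dt) = 0.999528
Stock lattice S(k, j) with j the centered position index:
  k=0: S(0,+0) = 25.3400
  k=1: S(1,-1) = 22.4472; S(1,+0) = 25.3400; S(1,+1) = 28.6056
  k=2: S(2,-2) = 19.8846; S(2,-1) = 22.4472; S(2,+0) = 25.3400; S(2,+1) = 28.6056; S(2,+2) = 32.2921
  k=3: S(3,-3) = 17.6146; S(3,-2) = 19.8846; S(3,-1) = 22.4472; S(3,+0) = 25.3400; S(3,+1) = 28.6056; S(3,+2) = 32.2921; S(3,+3) = 36.4537
Terminal payoffs V(N, j) = max(K - S_T, 0):
  V(3,-3) = 6.245432; V(3,-2) = 3.975400; V(3,-1) = 1.412823; V(3,+0) = 0.000000; V(3,+1) = 0.000000; V(3,+2) = 0.000000; V(3,+3) = 0.000000
Backward induction: V(k, j) = exp(-r*dt) * [p_u * V(k+1, j+1) + p_m * V(k+1, j) + p_d * V(k+1, j-1)]
  V(2,-2) = exp(-r*dt) * [p_u*1.412823 + p_m*3.975400 + p_d*6.245432] = 3.964179
  V(2,-1) = exp(-r*dt) * [p_u*0.000000 + p_m*1.412823 + p_d*3.975400] = 1.636094
  V(2,+0) = exp(-r*dt) * [p_u*0.000000 + p_m*0.000000 + p_d*1.412823] = 0.246875
  V(2,+1) = exp(-r*dt) * [p_u*0.000000 + p_m*0.000000 + p_d*0.000000] = 0.000000
  V(2,+2) = exp(-r*dt) * [p_u*0.000000 + p_m*0.000000 + p_d*0.000000] = 0.000000
  V(1,-1) = exp(-r*dt) * [p_u*0.246875 + p_m*1.636094 + p_d*3.964179] = 1.822024
  V(1,+0) = exp(-r*dt) * [p_u*0.000000 + p_m*0.246875 + p_d*1.636094] = 0.450395
  V(1,+1) = exp(-r*dt) * [p_u*0.000000 + p_m*0.000000 + p_d*0.246875] = 0.043139
  V(0,+0) = exp(-r*dt) * [p_u*0.043139 + p_m*0.450395 + p_d*1.822024] = 0.625334


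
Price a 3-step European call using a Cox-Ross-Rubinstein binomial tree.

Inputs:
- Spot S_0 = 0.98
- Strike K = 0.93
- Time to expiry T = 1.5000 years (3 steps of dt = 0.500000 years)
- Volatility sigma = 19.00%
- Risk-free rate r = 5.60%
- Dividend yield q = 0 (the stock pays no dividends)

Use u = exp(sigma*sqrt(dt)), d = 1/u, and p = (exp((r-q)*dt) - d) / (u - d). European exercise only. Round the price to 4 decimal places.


dt = T/N = 0.500000
u = exp(sigma*sqrt(dt)) = 1.143793; d = 1/u = 0.874284
p = (exp((r-q)*dt) - d) / (u - d) = 0.571823
Discount per step: exp(-r*dt) = 0.972388
Stock lattice S(k, i) with i counting down-moves:
  k=0: S(0,0) = 0.9800
  k=1: S(1,0) = 1.1209; S(1,1) = 0.8568
  k=2: S(2,0) = 1.2821; S(2,1) = 0.9800; S(2,2) = 0.7491
  k=3: S(3,0) = 1.4665; S(3,1) = 1.1209; S(3,2) = 0.8568; S(3,3) = 0.6549
Terminal payoffs V(N, i) = max(S_T - K, 0):
  V(3,0) = 0.536455; V(3,1) = 0.190918; V(3,2) = 0.000000; V(3,3) = 0.000000
Backward induction: V(k, i) = exp(-r*dt) * [p * V(k+1, i) + (1-p) * V(k+1, i+1)].
  V(2,0) = exp(-r*dt) * [p*0.536455 + (1-p)*0.190918] = 0.377777
  V(2,1) = exp(-r*dt) * [p*0.190918 + (1-p)*0.000000] = 0.106157
  V(2,2) = exp(-r*dt) * [p*0.000000 + (1-p)*0.000000] = 0.000000
  V(1,0) = exp(-r*dt) * [p*0.377777 + (1-p)*0.106157] = 0.254256
  V(1,1) = exp(-r*dt) * [p*0.106157 + (1-p)*0.000000] = 0.059027
  V(0,0) = exp(-r*dt) * [p*0.254256 + (1-p)*0.059027] = 0.165951

Answer: Price = V(0,0) = 0.1660


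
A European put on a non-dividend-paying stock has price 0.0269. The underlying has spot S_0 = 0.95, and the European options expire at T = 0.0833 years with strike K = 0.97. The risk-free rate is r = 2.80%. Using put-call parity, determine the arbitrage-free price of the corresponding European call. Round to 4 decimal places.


Answer: Call price = 0.0092

Derivation:
Put-call parity: C - P = S_0 * exp(-qT) - K * exp(-rT).
S_0 * exp(-qT) = 0.9500 * 1.00000000 = 0.95000000
K * exp(-rT) = 0.9700 * 0.99767032 = 0.96774021
C = P + S*exp(-qT) - K*exp(-rT)
C = 0.0269 + 0.95000000 - 0.96774021 = 0.0092


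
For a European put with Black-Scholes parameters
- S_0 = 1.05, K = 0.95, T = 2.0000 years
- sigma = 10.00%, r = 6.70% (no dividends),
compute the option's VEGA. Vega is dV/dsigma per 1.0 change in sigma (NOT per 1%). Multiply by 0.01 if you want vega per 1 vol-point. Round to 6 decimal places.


d1 = 1.7259306872; d2 = 1.5845093310
phi(d1) = 0.0899629912; exp(-qT) = 1.0000000000; exp(-rT) = 0.8745900646
Vega = S * exp(-qT) * phi(d1) * sqrt(T) = 1.0500 * 1.0000000000 * 0.0899629912 * 1.4142135624 = 0.133588

Answer: Vega = 0.133588


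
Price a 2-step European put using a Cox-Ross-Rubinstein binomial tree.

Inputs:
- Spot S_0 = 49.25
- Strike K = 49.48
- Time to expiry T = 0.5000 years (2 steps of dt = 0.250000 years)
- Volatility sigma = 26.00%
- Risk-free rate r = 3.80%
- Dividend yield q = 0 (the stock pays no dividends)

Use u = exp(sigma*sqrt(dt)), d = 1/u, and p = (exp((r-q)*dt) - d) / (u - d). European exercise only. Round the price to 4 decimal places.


Answer: Price = V(0,0) = 2.8884

Derivation:
dt = T/N = 0.250000
u = exp(sigma*sqrt(dt)) = 1.138828; d = 1/u = 0.878095
p = (exp((r-q)*dt) - d) / (u - d) = 0.504155
Discount per step: exp(-r*dt) = 0.990545
Stock lattice S(k, i) with i counting down-moves:
  k=0: S(0,0) = 49.2500
  k=1: S(1,0) = 56.0873; S(1,1) = 43.2462
  k=2: S(2,0) = 63.8738; S(2,1) = 49.2500; S(2,2) = 37.9743
Terminal payoffs V(N, i) = max(K - S_T, 0):
  V(2,0) = 0.000000; V(2,1) = 0.230000; V(2,2) = 11.505709
Backward induction: V(k, i) = exp(-r*dt) * [p * V(k+1, i) + (1-p) * V(k+1, i+1)].
  V(1,0) = exp(-r*dt) * [p*0.000000 + (1-p)*0.230000] = 0.112966
  V(1,1) = exp(-r*dt) * [p*0.230000 + (1-p)*11.505709] = 5.765966
  V(0,0) = exp(-r*dt) * [p*0.112966 + (1-p)*5.765966] = 2.888407


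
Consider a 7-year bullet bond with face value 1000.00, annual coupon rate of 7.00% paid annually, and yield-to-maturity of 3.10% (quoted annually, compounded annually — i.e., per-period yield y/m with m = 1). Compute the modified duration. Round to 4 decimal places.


Answer: Modified duration = 5.7303

Derivation:
Coupon per period c = face * coupon_rate / m = 70.000000
Periods per year m = 1; per-period yield y/m = 0.031000
Number of cashflows N = 7
Cashflows (t years, CF_t, discount factor 1/(1+y/m)^(m*t), PV):
  t = 1.0000: CF_t = 70.000000, DF = 0.969932, PV = 67.895247
  t = 2.0000: CF_t = 70.000000, DF = 0.940768, PV = 65.853780
  t = 3.0000: CF_t = 70.000000, DF = 0.912481, PV = 63.873696
  t = 4.0000: CF_t = 70.000000, DF = 0.885045, PV = 61.953148
  t = 5.0000: CF_t = 70.000000, DF = 0.858434, PV = 60.090347
  t = 6.0000: CF_t = 70.000000, DF = 0.832622, PV = 58.283557
  t = 7.0000: CF_t = 1070.000000, DF = 0.807587, PV = 864.118137
Price P = sum_t PV_t = 1242.067912
First compute Macaulay numerator sum_t t * PV_t:
  t * PV_t at t = 1.0000: 67.895247
  t * PV_t at t = 2.0000: 131.707560
  t * PV_t at t = 3.0000: 191.621087
  t * PV_t at t = 4.0000: 247.812592
  t * PV_t at t = 5.0000: 300.451736
  t * PV_t at t = 6.0000: 349.701342
  t * PV_t at t = 7.0000: 6048.826960
Macaulay duration D = 7338.016524 / 1242.067912 = 5.907903
Modified duration = D / (1 + y/m) = 5.907903 / (1 + 0.031000) = 5.730265


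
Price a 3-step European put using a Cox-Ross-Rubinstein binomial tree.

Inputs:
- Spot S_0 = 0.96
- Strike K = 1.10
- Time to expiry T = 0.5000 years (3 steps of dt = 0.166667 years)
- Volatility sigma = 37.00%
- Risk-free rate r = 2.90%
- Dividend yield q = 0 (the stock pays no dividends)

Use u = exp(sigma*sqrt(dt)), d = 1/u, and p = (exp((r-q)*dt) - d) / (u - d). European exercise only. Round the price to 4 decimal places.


Answer: Price = V(0,0) = 0.1742

Derivation:
dt = T/N = 0.166667
u = exp(sigma*sqrt(dt)) = 1.163057; d = 1/u = 0.859803
p = (exp((r-q)*dt) - d) / (u - d) = 0.478285
Discount per step: exp(-r*dt) = 0.995178
Stock lattice S(k, i) with i counting down-moves:
  k=0: S(0,0) = 0.9600
  k=1: S(1,0) = 1.1165; S(1,1) = 0.8254
  k=2: S(2,0) = 1.2986; S(2,1) = 0.9600; S(2,2) = 0.7097
  k=3: S(3,0) = 1.5103; S(3,1) = 1.1165; S(3,2) = 0.8254; S(3,3) = 0.6102
Terminal payoffs V(N, i) = max(K - S_T, 0):
  V(3,0) = 0.000000; V(3,1) = 0.000000; V(3,2) = 0.274589; V(3,3) = 0.489806
Backward induction: V(k, i) = exp(-r*dt) * [p * V(k+1, i) + (1-p) * V(k+1, i+1)].
  V(2,0) = exp(-r*dt) * [p*0.000000 + (1-p)*0.000000] = 0.000000
  V(2,1) = exp(-r*dt) * [p*0.000000 + (1-p)*0.274589] = 0.142566
  V(2,2) = exp(-r*dt) * [p*0.274589 + (1-p)*0.489806] = 0.385005
  V(1,0) = exp(-r*dt) * [p*0.000000 + (1-p)*0.142566] = 0.074020
  V(1,1) = exp(-r*dt) * [p*0.142566 + (1-p)*0.385005] = 0.267753
  V(0,0) = exp(-r*dt) * [p*0.074020 + (1-p)*0.267753] = 0.174249


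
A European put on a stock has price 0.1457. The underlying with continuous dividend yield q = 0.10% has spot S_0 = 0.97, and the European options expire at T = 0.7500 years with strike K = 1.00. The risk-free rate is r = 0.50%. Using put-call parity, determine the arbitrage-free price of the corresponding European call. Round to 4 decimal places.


Answer: Call price = 0.1187

Derivation:
Put-call parity: C - P = S_0 * exp(-qT) - K * exp(-rT).
S_0 * exp(-qT) = 0.9700 * 0.99925028 = 0.96927277
K * exp(-rT) = 1.0000 * 0.99625702 = 0.99625702
C = P + S*exp(-qT) - K*exp(-rT)
C = 0.1457 + 0.96927277 - 0.99625702 = 0.1187


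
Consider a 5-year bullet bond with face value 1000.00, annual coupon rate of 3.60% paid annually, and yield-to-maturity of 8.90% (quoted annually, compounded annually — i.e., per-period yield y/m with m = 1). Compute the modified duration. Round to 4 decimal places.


Coupon per period c = face * coupon_rate / m = 36.000000
Periods per year m = 1; per-period yield y/m = 0.089000
Number of cashflows N = 5
Cashflows (t years, CF_t, discount factor 1/(1+y/m)^(m*t), PV):
  t = 1.0000: CF_t = 36.000000, DF = 0.918274, PV = 33.057851
  t = 2.0000: CF_t = 36.000000, DF = 0.843226, PV = 30.356154
  t = 3.0000: CF_t = 36.000000, DF = 0.774313, PV = 27.875256
  t = 4.0000: CF_t = 36.000000, DF = 0.711031, PV = 25.597113
  t = 5.0000: CF_t = 1036.000000, DF = 0.652921, PV = 676.426100
Price P = sum_t PV_t = 793.312473
First compute Macaulay numerator sum_t t * PV_t:
  t * PV_t at t = 1.0000: 33.057851
  t * PV_t at t = 2.0000: 60.712307
  t * PV_t at t = 3.0000: 83.625767
  t * PV_t at t = 4.0000: 102.388451
  t * PV_t at t = 5.0000: 3382.130501
Macaulay duration D = 3661.914877 / 793.312473 = 4.615980
Modified duration = D / (1 + y/m) = 4.615980 / (1 + 0.089000) = 4.238733

Answer: Modified duration = 4.2387


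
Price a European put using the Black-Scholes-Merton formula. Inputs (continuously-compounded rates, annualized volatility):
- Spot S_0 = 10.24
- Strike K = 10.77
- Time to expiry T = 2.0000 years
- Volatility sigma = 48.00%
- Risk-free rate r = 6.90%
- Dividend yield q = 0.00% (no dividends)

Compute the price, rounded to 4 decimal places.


d1 = (ln(S/K) + (r - q + 0.5*sigma^2) * T) / (sigma * sqrt(T)) = 0.46836562
d2 = d1 - sigma * sqrt(T) = -0.21045689
exp(-rT) = 0.87109869; exp(-qT) = 1.00000000
P = K * exp(-rT) * N(-d2) - S_0 * exp(-qT) * N(-d1)
N(-d1) = 0.31976157; N(-d2) = 0.58334445
P = 10.7700 * 0.87109869 * 0.58334445 - 10.2400 * 1.00000000 * 0.31976157 = 2.1984

Answer: Price = 2.1984


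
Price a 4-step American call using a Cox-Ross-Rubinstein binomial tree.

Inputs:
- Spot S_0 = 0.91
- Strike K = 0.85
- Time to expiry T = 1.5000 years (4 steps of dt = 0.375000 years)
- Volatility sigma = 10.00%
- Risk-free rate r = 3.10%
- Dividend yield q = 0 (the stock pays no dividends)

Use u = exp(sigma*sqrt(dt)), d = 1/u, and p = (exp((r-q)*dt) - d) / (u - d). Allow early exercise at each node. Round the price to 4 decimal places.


Answer: Price = V(0,0) = 0.1101

Derivation:
dt = T/N = 0.375000
u = exp(sigma*sqrt(dt)) = 1.063151; d = 1/u = 0.940600
p = (exp((r-q)*dt) - d) / (u - d) = 0.580107
Discount per step: exp(-r*dt) = 0.988442
Stock lattice S(k, i) with i counting down-moves:
  k=0: S(0,0) = 0.9100
  k=1: S(1,0) = 0.9675; S(1,1) = 0.8559
  k=2: S(2,0) = 1.0286; S(2,1) = 0.9100; S(2,2) = 0.8051
  k=3: S(3,0) = 1.0935; S(3,1) = 0.9675; S(3,2) = 0.8559; S(3,3) = 0.7573
  k=4: S(4,0) = 1.1626; S(4,1) = 1.0286; S(4,2) = 0.9100; S(4,3) = 0.8051; S(4,4) = 0.7123
Terminal payoffs V(N, i) = max(S_T - K, 0):
  V(4,0) = 0.312576; V(4,1) = 0.178564; V(4,2) = 0.060000; V(4,3) = 0.000000; V(4,4) = 0.000000
Backward induction: V(k, i) = exp(-r*dt) * [p * V(k+1, i) + (1-p) * V(k+1, i+1)]; then take max(V_cont, immediate exercise) for American.
  V(3,0) = exp(-r*dt) * [p*0.312576 + (1-p)*0.178564] = 0.253343; exercise = 0.243519; V(3,0) = max -> 0.253343
  V(3,1) = exp(-r*dt) * [p*0.178564 + (1-p)*0.060000] = 0.127292; exercise = 0.117468; V(3,1) = max -> 0.127292
  V(3,2) = exp(-r*dt) * [p*0.060000 + (1-p)*0.000000] = 0.034404; exercise = 0.005946; V(3,2) = max -> 0.034404
  V(3,3) = exp(-r*dt) * [p*0.000000 + (1-p)*0.000000] = 0.000000; exercise = 0.000000; V(3,3) = max -> 0.000000
  V(2,0) = exp(-r*dt) * [p*0.253343 + (1-p)*0.127292] = 0.198099; exercise = 0.178564; V(2,0) = max -> 0.198099
  V(2,1) = exp(-r*dt) * [p*0.127292 + (1-p)*0.034404] = 0.087268; exercise = 0.060000; V(2,1) = max -> 0.087268
  V(2,2) = exp(-r*dt) * [p*0.034404 + (1-p)*0.000000] = 0.019727; exercise = 0.000000; V(2,2) = max -> 0.019727
  V(1,0) = exp(-r*dt) * [p*0.198099 + (1-p)*0.087268] = 0.149810; exercise = 0.117468; V(1,0) = max -> 0.149810
  V(1,1) = exp(-r*dt) * [p*0.087268 + (1-p)*0.019727] = 0.058228; exercise = 0.005946; V(1,1) = max -> 0.058228
  V(0,0) = exp(-r*dt) * [p*0.149810 + (1-p)*0.058228] = 0.110068; exercise = 0.060000; V(0,0) = max -> 0.110068


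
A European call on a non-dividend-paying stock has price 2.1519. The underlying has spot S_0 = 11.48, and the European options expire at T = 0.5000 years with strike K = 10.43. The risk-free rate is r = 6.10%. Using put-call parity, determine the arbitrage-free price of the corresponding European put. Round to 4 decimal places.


Put-call parity: C - P = S_0 * exp(-qT) - K * exp(-rT).
S_0 * exp(-qT) = 11.4800 * 1.00000000 = 11.48000000
K * exp(-rT) = 10.4300 * 0.96996043 = 10.11668731
P = C - S*exp(-qT) + K*exp(-rT)
P = 2.1519 - 11.48000000 + 10.11668731 = 0.7886

Answer: Put price = 0.7886


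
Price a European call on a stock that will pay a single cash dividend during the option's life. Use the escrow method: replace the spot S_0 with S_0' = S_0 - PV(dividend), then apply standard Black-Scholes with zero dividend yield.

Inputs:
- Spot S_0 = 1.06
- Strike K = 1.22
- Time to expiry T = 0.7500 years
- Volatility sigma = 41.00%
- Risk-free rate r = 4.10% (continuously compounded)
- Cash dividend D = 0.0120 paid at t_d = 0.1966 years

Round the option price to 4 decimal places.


PV(D) = D * exp(-r * t_d) = 0.0120 * 0.99197180 = 0.01190366
S_0' = S_0 - PV(D) = 1.0600 - 0.01190366 = 1.04809634
d1 = (ln(S_0'/K) + (r + sigma^2/2)*T) / (sigma*sqrt(T)) = -0.16359530
d2 = d1 - sigma*sqrt(T) = -0.51866572
exp(-rT) = 0.96971797
N(d1) = 0.43502487; N(d2) = 0.30199694
C = S_0' * N(d1) - K * exp(-rT) * N(d2) = 1.04809634 * 0.43502487 - 1.2200 * 0.96971797 * 0.30199694 = 0.0987

Answer: Price = 0.0987


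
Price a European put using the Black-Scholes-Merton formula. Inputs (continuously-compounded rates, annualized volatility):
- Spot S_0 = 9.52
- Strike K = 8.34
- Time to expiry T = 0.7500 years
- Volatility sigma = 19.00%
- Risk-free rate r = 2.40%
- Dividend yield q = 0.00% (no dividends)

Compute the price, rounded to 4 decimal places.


Answer: Price = 0.1420

Derivation:
d1 = (ln(S/K) + (r - q + 0.5*sigma^2) * T) / (sigma * sqrt(T)) = 0.99589355
d2 = d1 - sigma * sqrt(T) = 0.83134873
exp(-rT) = 0.98216103; exp(-qT) = 1.00000000
P = K * exp(-rT) * N(-d2) - S_0 * exp(-qT) * N(-d1)
N(-d1) = 0.15965093; N(-d2) = 0.20288833
P = 8.3400 * 0.98216103 * 0.20288833 - 9.5200 * 1.00000000 * 0.15965093 = 0.1420


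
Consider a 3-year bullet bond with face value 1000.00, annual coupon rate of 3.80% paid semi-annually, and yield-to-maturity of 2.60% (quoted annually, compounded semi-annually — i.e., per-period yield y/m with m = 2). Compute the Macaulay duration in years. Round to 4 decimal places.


Coupon per period c = face * coupon_rate / m = 19.000000
Periods per year m = 2; per-period yield y/m = 0.013000
Number of cashflows N = 6
Cashflows (t years, CF_t, discount factor 1/(1+y/m)^(m*t), PV):
  t = 0.5000: CF_t = 19.000000, DF = 0.987167, PV = 18.756170
  t = 1.0000: CF_t = 19.000000, DF = 0.974498, PV = 18.515469
  t = 1.5000: CF_t = 19.000000, DF = 0.961992, PV = 18.277857
  t = 2.0000: CF_t = 19.000000, DF = 0.949647, PV = 18.043294
  t = 2.5000: CF_t = 19.000000, DF = 0.937460, PV = 17.811741
  t = 3.0000: CF_t = 1019.000000, DF = 0.925429, PV = 943.012635
Price P = sum_t PV_t = 1034.417165
Macaulay numerator sum_t t * PV_t:
  t * PV_t at t = 0.5000: 9.378085
  t * PV_t at t = 1.0000: 18.515469
  t * PV_t at t = 1.5000: 27.416785
  t * PV_t at t = 2.0000: 36.086587
  t * PV_t at t = 2.5000: 44.529353
  t * PV_t at t = 3.0000: 2829.037906
Macaulay duration D = (sum_t t * PV_t) / P = 2964.964185 / 1034.417165 = 2.866314

Answer: Macaulay duration = 2.8663 years


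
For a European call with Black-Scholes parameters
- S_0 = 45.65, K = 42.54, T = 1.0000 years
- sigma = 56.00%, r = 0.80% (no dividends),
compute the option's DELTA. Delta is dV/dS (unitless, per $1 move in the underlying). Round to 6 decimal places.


Answer: Delta = 0.662861

Derivation:
d1 = 0.4202835666; d2 = -0.1397164334
phi(d1) = 0.3652191585; exp(-qT) = 1.0000000000; exp(-rT) = 0.9920319148
N(d1) = 0.6628608433
Delta = exp(-qT) * N(d1) = 1.0000000000 * 0.6628608433 = 0.662861


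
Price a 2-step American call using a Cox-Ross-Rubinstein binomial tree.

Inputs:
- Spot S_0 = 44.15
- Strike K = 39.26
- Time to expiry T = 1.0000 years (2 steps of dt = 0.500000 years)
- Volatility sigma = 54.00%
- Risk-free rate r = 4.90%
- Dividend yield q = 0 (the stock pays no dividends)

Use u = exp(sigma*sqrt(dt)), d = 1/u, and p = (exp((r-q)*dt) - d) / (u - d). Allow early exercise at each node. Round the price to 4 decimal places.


dt = T/N = 0.500000
u = exp(sigma*sqrt(dt)) = 1.464974; d = 1/u = 0.682606
p = (exp((r-q)*dt) - d) / (u - d) = 0.437386
Discount per step: exp(-r*dt) = 0.975798
Stock lattice S(k, i) with i counting down-moves:
  k=0: S(0,0) = 44.1500
  k=1: S(1,0) = 64.6786; S(1,1) = 30.1370
  k=2: S(2,0) = 94.7525; S(2,1) = 44.1500; S(2,2) = 20.5717
Terminal payoffs V(N, i) = max(S_T - K, 0):
  V(2,0) = 55.492502; V(2,1) = 4.890000; V(2,2) = 0.000000
Backward induction: V(k, i) = exp(-r*dt) * [p * V(k+1, i) + (1-p) * V(k+1, i+1)]; then take max(V_cont, immediate exercise) for American.
  V(1,0) = exp(-r*dt) * [p*55.492502 + (1-p)*4.890000] = 26.368796; exercise = 25.418613; V(1,0) = max -> 26.368796
  V(1,1) = exp(-r*dt) * [p*4.890000 + (1-p)*0.000000] = 2.087052; exercise = 0.000000; V(1,1) = max -> 2.087052
  V(0,0) = exp(-r*dt) * [p*26.368796 + (1-p)*2.087052] = 12.399987; exercise = 4.890000; V(0,0) = max -> 12.399987

Answer: Price = V(0,0) = 12.4000


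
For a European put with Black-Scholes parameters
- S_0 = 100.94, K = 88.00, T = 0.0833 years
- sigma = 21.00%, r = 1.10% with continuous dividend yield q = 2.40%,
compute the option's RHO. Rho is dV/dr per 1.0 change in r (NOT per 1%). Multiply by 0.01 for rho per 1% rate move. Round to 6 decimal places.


d1 = 2.2759300754; d2 = 2.2153204227
phi(d1) = 0.0299307952; exp(-qT) = 0.9980027971; exp(-rT) = 0.9990841197
N(-d2) = 0.0133690395
Rho = -K*T*exp(-rT)*N(-d2) = -88.0000 * 0.0833 * 0.9990841197 * 0.0133690395 = -0.097911

Answer: Rho = -0.097911


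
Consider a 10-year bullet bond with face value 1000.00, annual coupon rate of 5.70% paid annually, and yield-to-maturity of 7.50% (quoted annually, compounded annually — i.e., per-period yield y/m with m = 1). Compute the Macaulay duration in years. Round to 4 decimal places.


Answer: Macaulay duration = 7.7271 years

Derivation:
Coupon per period c = face * coupon_rate / m = 57.000000
Periods per year m = 1; per-period yield y/m = 0.075000
Number of cashflows N = 10
Cashflows (t years, CF_t, discount factor 1/(1+y/m)^(m*t), PV):
  t = 1.0000: CF_t = 57.000000, DF = 0.930233, PV = 53.023256
  t = 2.0000: CF_t = 57.000000, DF = 0.865333, PV = 49.323959
  t = 3.0000: CF_t = 57.000000, DF = 0.804961, PV = 45.882752
  t = 4.0000: CF_t = 57.000000, DF = 0.748801, PV = 42.681630
  t = 5.0000: CF_t = 57.000000, DF = 0.696559, PV = 39.703842
  t = 6.0000: CF_t = 57.000000, DF = 0.647962, PV = 36.933807
  t = 7.0000: CF_t = 57.000000, DF = 0.602755, PV = 34.357029
  t = 8.0000: CF_t = 57.000000, DF = 0.560702, PV = 31.960027
  t = 9.0000: CF_t = 57.000000, DF = 0.521583, PV = 29.730258
  t = 10.0000: CF_t = 1057.000000, DF = 0.485194, PV = 512.849982
Price P = sum_t PV_t = 876.446543
Macaulay numerator sum_t t * PV_t:
  t * PV_t at t = 1.0000: 53.023256
  t * PV_t at t = 2.0000: 98.647918
  t * PV_t at t = 3.0000: 137.648257
  t * PV_t at t = 4.0000: 170.726521
  t * PV_t at t = 5.0000: 198.519210
  t * PV_t at t = 6.0000: 221.602839
  t * PV_t at t = 7.0000: 240.499205
  t * PV_t at t = 8.0000: 255.680218
  t * PV_t at t = 9.0000: 267.572322
  t * PV_t at t = 10.0000: 5128.499822
Macaulay duration D = (sum_t t * PV_t) / P = 6772.419569 / 876.446543 = 7.727134


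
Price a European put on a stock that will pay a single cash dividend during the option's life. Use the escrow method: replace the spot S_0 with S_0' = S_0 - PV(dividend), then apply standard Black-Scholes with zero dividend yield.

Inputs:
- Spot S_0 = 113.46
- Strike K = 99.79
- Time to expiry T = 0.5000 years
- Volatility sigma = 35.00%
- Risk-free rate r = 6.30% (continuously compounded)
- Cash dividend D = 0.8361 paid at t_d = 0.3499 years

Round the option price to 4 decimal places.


PV(D) = D * exp(-r * t_d) = 0.8361 * 0.97819749 = 0.81787092
S_0' = S_0 - PV(D) = 113.4600 - 0.81787092 = 112.64212908
d1 = (ln(S_0'/K) + (r + sigma^2/2)*T) / (sigma*sqrt(T)) = 0.74053401
d2 = d1 - sigma*sqrt(T) = 0.49304663
exp(-rT) = 0.96899096
N(-d1) = 0.22948802; N(-d2) = 0.31098982
P = K * exp(-rT) * N(-d2) - S_0' * N(-d1) = 99.7900 * 0.96899096 * 0.31098982 - 112.64212908 * 0.22948802 = 4.2213

Answer: Price = 4.2213


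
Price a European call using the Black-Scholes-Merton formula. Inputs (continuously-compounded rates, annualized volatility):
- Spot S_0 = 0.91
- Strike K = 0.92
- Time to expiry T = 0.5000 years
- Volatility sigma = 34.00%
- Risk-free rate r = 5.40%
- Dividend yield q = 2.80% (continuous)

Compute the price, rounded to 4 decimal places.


d1 = (ln(S/K) + (r - q + 0.5*sigma^2) * T) / (sigma * sqrt(T)) = 0.12882208
d2 = d1 - sigma * sqrt(T) = -0.11159422
exp(-rT) = 0.97336124; exp(-qT) = 0.98609754
C = S_0 * exp(-qT) * N(d1) - K * exp(-rT) * N(d2)
N(d1) = 0.55125078; N(d2) = 0.45557258
C = 0.9100 * 0.98609754 * 0.55125078 - 0.9200 * 0.97336124 * 0.45557258 = 0.0867

Answer: Price = 0.0867


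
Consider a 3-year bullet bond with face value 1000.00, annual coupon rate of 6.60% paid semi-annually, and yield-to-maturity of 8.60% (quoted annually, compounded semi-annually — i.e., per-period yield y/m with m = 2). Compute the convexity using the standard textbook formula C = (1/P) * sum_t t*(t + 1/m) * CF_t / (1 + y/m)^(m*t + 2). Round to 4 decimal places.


Answer: Convexity = 8.6426

Derivation:
Coupon per period c = face * coupon_rate / m = 33.000000
Periods per year m = 2; per-period yield y/m = 0.043000
Number of cashflows N = 6
Cashflows (t years, CF_t, discount factor 1/(1+y/m)^(m*t), PV):
  t = 0.5000: CF_t = 33.000000, DF = 0.958773, PV = 31.639501
  t = 1.0000: CF_t = 33.000000, DF = 0.919245, PV = 30.335092
  t = 1.5000: CF_t = 33.000000, DF = 0.881347, PV = 29.084461
  t = 2.0000: CF_t = 33.000000, DF = 0.845012, PV = 27.885389
  t = 2.5000: CF_t = 33.000000, DF = 0.810174, PV = 26.735752
  t = 3.0000: CF_t = 1033.000000, DF = 0.776773, PV = 802.406561
Price P = sum_t PV_t = 948.086756
Convexity numerator sum_t t*(t + 1/m) * CF_t / (1+y/m)^(m*t + 2):
  t = 0.5000: term = 14.542230
  t = 1.0000: term = 41.828083
  t = 1.5000: term = 80.207255
  t = 2.0000: term = 128.167553
  t = 2.5000: term = 184.325340
  t = 3.0000: term = 7744.888204
Convexity = (1/P) * sum = 8193.958666 / 948.086756 = 8.642625
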